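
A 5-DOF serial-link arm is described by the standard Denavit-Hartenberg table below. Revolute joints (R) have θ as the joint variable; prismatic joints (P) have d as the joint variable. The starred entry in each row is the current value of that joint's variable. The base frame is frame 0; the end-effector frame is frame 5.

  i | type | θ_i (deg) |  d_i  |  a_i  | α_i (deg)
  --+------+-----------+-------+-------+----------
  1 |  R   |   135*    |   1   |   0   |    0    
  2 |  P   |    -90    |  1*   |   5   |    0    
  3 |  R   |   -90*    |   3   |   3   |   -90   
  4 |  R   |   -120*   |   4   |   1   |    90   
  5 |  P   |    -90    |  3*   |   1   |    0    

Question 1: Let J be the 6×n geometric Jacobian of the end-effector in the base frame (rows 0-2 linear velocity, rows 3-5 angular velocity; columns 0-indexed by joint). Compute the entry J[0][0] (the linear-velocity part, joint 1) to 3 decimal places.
-5.726

axis z_0 = ẑ; lever o_n−o_0 = (5.5875,5.7262,4.3660)
cross product → J_v[:, 0] = (-5.7262,5.5875,0.0000)
J_ω[:, 0] = z_0
entry J[0][0] = -5.7262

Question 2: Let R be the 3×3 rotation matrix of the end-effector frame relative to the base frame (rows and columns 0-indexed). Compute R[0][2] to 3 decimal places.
End-effector z-axis (col 2 of R) = (-0.6124,0.6124,-0.5000)
R[0][2] = -0.6124

-0.612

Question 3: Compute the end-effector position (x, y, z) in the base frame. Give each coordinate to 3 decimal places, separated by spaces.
5.588 5.726 4.366

after link 1: o_1 = (0.0000, 0.0000, 1.0000)
after link 2: o_2 = (3.5355, 3.5355, 2.0000)
after link 3: o_3 = (5.6569, 1.4142, 5.0000)
after link 4: o_4 = (8.1317, 4.5962, 5.8660)
after link 5: o_5 = (5.5875, 5.7262, 4.3660)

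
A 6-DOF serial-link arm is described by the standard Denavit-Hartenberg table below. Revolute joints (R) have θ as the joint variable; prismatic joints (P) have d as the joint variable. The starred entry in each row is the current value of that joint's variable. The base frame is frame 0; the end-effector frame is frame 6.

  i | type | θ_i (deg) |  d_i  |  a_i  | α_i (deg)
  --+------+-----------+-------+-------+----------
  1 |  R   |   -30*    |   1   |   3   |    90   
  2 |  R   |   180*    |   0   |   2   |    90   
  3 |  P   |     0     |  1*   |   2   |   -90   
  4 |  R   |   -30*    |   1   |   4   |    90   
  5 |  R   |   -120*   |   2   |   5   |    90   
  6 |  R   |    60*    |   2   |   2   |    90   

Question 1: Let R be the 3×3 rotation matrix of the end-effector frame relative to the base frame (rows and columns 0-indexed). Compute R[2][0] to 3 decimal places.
0.625

End-effector x-axis (col 0 of R) = (0.7790,0.0502,0.6250)
R[2][0] = 0.6250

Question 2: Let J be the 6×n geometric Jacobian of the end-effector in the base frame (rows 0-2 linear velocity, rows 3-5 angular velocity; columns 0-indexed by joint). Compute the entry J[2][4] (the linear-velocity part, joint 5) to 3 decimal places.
2.098

axis z_4 = (0.4330,-0.2500,0.8660); lever o_n−o_4 = (7.2631,0.6519,0.8660)
cross product → J_v[:, 4] = (-0.7811,5.9151,2.0981)
J_ω[:, 4] = z_4
entry J[2][4] = 2.0981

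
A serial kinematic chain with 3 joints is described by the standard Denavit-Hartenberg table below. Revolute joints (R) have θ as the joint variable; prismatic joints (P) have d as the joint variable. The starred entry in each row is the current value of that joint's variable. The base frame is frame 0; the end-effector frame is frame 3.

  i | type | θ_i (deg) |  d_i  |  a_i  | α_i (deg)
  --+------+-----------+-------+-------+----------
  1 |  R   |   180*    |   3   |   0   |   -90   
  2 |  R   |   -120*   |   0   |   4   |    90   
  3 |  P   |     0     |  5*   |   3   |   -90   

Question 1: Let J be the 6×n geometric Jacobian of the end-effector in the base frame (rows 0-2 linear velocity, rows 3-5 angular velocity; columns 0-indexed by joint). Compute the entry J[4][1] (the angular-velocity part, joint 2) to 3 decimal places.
axis z_1 = (-0.0000,-1.0000,0.0000); lever o_n−o_1 = (7.8301,-0.0000,3.5622)
cross product → J_v[:, 1] = (-3.5622,0.0000,7.8301)
J_ω[:, 1] = z_1
entry J[4][1] = -1.0000

-1.000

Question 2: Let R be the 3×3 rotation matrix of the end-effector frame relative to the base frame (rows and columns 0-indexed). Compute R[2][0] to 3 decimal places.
End-effector x-axis (col 0 of R) = (0.5000,-0.0000,0.8660)
R[2][0] = 0.8660

0.866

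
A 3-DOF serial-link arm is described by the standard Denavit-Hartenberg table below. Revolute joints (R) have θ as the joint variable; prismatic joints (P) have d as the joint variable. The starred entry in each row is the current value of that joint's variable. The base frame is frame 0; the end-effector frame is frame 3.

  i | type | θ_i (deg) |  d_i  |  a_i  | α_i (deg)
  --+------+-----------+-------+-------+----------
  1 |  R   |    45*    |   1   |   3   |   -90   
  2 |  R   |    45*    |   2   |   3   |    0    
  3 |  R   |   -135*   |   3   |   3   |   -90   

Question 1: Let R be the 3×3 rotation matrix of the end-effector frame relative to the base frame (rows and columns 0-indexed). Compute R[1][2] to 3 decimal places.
End-effector z-axis (col 2 of R) = (0.7071,0.7071,0.0000)
R[1][2] = 0.7071

0.707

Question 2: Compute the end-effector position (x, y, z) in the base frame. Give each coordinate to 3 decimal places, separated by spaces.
after link 1: o_1 = (2.1213, 2.1213, 1.0000)
after link 2: o_2 = (2.2071, 5.0355, -1.1213)
after link 3: o_3 = (0.0858, 7.1569, 1.8787)

0.086 7.157 1.879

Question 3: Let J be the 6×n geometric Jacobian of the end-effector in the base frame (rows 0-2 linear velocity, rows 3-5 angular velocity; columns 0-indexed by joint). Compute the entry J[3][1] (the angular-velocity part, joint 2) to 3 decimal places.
-0.707

axis z_1 = (-0.7071,0.7071,0.0000); lever o_n−o_1 = (-2.0355,5.0355,0.8787)
cross product → J_v[:, 1] = (0.6213,0.6213,-2.1213)
J_ω[:, 1] = z_1
entry J[3][1] = -0.7071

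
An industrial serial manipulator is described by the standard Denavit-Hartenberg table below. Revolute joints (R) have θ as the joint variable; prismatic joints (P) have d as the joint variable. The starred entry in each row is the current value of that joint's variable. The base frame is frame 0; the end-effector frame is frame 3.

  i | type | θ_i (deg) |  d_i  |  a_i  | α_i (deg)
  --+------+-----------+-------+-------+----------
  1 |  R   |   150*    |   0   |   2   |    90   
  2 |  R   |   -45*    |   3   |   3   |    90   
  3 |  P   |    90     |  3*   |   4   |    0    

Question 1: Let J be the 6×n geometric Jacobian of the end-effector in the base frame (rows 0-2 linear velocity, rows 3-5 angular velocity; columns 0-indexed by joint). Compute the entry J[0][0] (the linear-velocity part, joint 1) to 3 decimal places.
axis z_0 = ẑ; lever o_n−o_0 = (1.7679,7.0622,-4.2426)
cross product → J_v[:, 0] = (-7.0622,1.7679,0.0000)
J_ω[:, 0] = z_0
entry J[0][0] = -7.0622

-7.062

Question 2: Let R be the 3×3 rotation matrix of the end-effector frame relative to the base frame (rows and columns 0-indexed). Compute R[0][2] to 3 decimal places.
End-effector z-axis (col 2 of R) = (0.6124,-0.3536,-0.7071)
R[0][2] = 0.6124

0.612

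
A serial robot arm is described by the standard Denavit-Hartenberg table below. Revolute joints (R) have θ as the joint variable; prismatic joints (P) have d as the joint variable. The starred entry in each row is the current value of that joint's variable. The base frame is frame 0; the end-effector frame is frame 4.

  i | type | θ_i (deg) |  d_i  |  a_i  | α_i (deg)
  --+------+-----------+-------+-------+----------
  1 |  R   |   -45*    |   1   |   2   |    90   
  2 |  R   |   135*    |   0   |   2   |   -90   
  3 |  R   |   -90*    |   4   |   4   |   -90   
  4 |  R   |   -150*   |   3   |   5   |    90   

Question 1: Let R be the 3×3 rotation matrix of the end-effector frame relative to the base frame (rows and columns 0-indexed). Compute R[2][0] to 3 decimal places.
End-effector x-axis (col 0 of R) = (0.3624,0.8624,-0.3536)
R[2][0] = -0.3536

-0.354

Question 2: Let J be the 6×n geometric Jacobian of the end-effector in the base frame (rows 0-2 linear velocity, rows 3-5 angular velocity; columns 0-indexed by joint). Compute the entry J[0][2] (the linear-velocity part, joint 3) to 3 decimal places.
axis z_2 = (-0.5000,0.5000,-0.7071); lever o_n−o_2 = (-4.5166,4.9834,-2.4749)
cross product → J_v[:, 2] = (2.2864,1.9563,-0.2334)
J_ω[:, 2] = z_2
entry J[0][2] = 2.2864

2.286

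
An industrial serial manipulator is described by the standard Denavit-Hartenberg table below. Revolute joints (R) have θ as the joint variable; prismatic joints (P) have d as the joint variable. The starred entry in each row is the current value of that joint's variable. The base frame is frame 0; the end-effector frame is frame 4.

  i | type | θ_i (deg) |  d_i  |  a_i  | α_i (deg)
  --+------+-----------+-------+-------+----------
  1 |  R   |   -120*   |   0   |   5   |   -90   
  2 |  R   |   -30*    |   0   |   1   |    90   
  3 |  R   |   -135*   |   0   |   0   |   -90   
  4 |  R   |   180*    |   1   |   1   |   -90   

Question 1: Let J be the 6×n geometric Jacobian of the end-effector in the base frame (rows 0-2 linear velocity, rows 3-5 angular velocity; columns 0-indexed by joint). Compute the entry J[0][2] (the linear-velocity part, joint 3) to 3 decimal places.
1.225

axis z_2 = (0.2500,0.4330,0.8660); lever o_n−o_2 = (-0.6124,-1.0607,0.7071)
cross product → J_v[:, 2] = (1.2247,-0.7071,-0.0000)
J_ω[:, 2] = z_2
entry J[0][2] = 1.2247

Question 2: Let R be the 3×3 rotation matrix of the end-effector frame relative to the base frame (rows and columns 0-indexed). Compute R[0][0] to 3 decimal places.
End-effector x-axis (col 0 of R) = (0.3062,-0.8839,0.3536)
R[0][0] = 0.3062

0.306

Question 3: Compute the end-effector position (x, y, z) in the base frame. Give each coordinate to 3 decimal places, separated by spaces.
-3.545 -6.141 1.207

after link 1: o_1 = (-2.5000, -4.3301, 0.0000)
after link 2: o_2 = (-2.9330, -5.0801, 0.5000)
after link 3: o_3 = (-2.9330, -5.0801, 0.5000)
after link 4: o_4 = (-3.5454, -6.1408, 1.2071)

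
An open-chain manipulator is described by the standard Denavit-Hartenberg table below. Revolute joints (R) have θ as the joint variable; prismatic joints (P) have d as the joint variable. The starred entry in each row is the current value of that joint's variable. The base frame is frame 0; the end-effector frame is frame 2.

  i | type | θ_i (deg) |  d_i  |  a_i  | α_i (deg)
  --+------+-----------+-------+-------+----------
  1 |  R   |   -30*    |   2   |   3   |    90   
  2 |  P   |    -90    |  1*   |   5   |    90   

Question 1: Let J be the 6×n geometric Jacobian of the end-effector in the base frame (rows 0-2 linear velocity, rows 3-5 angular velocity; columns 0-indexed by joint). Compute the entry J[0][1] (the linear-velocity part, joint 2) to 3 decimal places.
prismatic axis z_1 = (-0.5000,-0.8660,0.0000)
J_v[:, 1] = z_1; J_ω[:, 1] = (0,0,0)
entry J[0][1] = -0.5000

-0.500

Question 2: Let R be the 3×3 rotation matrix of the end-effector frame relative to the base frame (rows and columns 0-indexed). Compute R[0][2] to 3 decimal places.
End-effector z-axis (col 2 of R) = (-0.8660,0.5000,-0.0000)
R[0][2] = -0.8660

-0.866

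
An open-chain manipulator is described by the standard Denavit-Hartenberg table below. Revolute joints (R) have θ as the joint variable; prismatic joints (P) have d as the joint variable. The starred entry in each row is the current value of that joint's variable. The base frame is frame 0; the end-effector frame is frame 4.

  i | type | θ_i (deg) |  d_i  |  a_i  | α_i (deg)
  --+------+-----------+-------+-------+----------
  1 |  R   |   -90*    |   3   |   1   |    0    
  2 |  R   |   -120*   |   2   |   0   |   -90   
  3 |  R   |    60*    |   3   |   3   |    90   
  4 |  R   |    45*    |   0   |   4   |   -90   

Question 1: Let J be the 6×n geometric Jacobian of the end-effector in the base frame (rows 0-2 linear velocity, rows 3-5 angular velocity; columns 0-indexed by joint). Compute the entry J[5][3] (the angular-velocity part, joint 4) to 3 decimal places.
0.500

axis z_3 = (-0.7500,0.4330,0.5000); lever o_n−o_3 = (-2.6390,-1.7424,-2.4495)
cross product → J_v[:, 3] = (-0.1895,-3.1566,2.4495)
J_ω[:, 3] = z_3
entry J[5][3] = 0.5000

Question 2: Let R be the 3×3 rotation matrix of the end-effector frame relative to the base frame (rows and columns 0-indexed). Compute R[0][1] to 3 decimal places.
0.750

End-effector y-axis (col 1 of R) = (0.7500,-0.4330,-0.5000)
R[0][1] = 0.7500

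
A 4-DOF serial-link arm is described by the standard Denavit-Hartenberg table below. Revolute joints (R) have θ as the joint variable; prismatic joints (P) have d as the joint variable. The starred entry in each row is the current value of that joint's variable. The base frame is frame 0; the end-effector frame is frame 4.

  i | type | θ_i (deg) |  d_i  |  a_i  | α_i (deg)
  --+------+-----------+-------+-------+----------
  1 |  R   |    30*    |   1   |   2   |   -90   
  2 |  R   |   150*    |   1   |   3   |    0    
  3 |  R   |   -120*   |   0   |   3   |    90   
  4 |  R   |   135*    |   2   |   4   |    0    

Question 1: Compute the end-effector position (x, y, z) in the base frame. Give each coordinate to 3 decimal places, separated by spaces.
after link 1: o_1 = (1.7321, 1.0000, 1.0000)
after link 2: o_2 = (-1.0179, 0.5670, -0.5000)
after link 3: o_3 = (1.2321, 1.8660, -2.0000)
after link 4: o_4 = (-1.4375, 3.5908, 1.1463)

-1.437 3.591 1.146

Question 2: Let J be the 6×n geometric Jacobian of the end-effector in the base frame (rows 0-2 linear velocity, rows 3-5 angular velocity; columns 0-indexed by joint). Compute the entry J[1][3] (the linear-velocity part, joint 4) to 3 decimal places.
-3.674

axis z_3 = (0.4330,0.2500,0.8660); lever o_n−o_3 = (-2.6695,1.7247,3.1463)
cross product → J_v[:, 3] = (-0.7071,-3.6742,1.4142)
J_ω[:, 3] = z_3
entry J[1][3] = -3.6742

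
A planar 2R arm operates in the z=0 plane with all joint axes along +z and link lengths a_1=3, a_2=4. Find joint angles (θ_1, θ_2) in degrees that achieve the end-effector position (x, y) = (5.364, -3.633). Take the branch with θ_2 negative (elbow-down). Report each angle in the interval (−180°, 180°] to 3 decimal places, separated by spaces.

-8.224 -44.998

cos θ_2 = (41.9712−3²−4²)/(2·3·4) = 0.7071; θ_2 = -44.9979° (elbow-down)
β = atan2(-3.6330,5.3640) = -34.1095°; ψ = atan2(-2.8283,5.8285) = -25.8852°
θ_1 = β − ψ = -8.2243°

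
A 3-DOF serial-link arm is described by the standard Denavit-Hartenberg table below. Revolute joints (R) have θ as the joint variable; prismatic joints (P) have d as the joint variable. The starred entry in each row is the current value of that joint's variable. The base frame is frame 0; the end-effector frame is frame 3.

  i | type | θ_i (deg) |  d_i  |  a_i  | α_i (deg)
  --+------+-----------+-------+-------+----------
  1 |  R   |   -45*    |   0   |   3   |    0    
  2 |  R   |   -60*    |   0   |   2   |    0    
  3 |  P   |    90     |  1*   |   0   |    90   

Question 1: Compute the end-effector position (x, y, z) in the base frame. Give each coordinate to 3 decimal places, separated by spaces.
1.604 -4.053 1.000

after link 1: o_1 = (2.1213, -2.1213, 0.0000)
after link 2: o_2 = (1.6037, -4.0532, 0.0000)
after link 3: o_3 = (1.6037, -4.0532, 1.0000)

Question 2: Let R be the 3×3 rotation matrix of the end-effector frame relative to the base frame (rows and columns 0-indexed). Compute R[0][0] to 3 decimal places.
0.966

End-effector x-axis (col 0 of R) = (0.9659,-0.2588,0.0000)
R[0][0] = 0.9659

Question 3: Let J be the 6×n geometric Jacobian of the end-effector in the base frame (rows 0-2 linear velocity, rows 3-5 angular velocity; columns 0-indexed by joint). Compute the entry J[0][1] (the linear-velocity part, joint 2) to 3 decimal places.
axis z_1 = (0.0000,0.0000,1.0000); lever o_n−o_1 = (-0.5176,-1.9319,1.0000)
cross product → J_v[:, 1] = (1.9319,-0.5176,0.0000)
J_ω[:, 1] = z_1
entry J[0][1] = 1.9319

1.932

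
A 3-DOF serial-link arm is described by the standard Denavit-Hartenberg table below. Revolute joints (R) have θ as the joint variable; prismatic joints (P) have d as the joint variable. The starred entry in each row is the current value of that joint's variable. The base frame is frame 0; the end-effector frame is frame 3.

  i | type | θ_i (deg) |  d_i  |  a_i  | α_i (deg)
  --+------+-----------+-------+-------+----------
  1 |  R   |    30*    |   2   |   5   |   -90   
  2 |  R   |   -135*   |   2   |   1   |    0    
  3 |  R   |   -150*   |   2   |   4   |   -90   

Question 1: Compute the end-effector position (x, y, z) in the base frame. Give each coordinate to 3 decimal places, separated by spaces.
2.614 6.128 -1.157

after link 1: o_1 = (4.3301, 2.5000, 2.0000)
after link 2: o_2 = (2.7178, 3.8785, 2.7071)
after link 3: o_3 = (2.6143, 6.1282, -1.1566)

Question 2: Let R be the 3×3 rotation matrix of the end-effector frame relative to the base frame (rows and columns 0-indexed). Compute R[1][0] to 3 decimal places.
0.129

End-effector x-axis (col 0 of R) = (0.2241,0.1294,-0.9659)
R[1][0] = 0.1294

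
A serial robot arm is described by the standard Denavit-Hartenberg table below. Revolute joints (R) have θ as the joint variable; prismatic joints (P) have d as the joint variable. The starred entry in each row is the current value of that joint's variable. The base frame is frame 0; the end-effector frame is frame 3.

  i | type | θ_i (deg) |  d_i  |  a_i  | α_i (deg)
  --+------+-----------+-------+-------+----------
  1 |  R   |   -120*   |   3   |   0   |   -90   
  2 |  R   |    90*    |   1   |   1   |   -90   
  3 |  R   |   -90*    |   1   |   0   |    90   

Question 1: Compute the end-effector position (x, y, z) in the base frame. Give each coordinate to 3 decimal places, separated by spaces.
1.366 0.366 2.000

after link 1: o_1 = (0.0000, 0.0000, 3.0000)
after link 2: o_2 = (0.8660, -0.5000, 2.0000)
after link 3: o_3 = (1.3660, 0.3660, 2.0000)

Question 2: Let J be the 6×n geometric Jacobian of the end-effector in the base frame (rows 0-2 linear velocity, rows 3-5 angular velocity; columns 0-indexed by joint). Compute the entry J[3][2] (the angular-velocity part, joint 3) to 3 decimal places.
axis z_2 = (0.5000,0.8660,-0.0000); lever o_n−o_2 = (0.5000,0.8660,0.0000)
cross product → J_v[:, 2] = (0.0000,-0.0000,-0.0000)
J_ω[:, 2] = z_2
entry J[3][2] = 0.5000

0.500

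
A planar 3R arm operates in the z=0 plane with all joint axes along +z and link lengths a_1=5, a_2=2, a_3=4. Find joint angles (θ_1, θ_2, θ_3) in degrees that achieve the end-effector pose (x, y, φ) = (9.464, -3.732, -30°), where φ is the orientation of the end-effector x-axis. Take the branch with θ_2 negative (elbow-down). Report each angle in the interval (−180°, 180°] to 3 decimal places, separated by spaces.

0.001 -60.005 30.003

wrist centre = target − a_3·(cos φ, sin φ) = (5.9999, -1.7320)
cos θ_2 = (38.9986−5²−2²)/(2·5·2) = 0.4999; θ_2 = -60.0046° (elbow-down)
β = atan2(-1.7320,5.9999) = -16.1019°; ψ = atan2(-1.7321,5.9999) = -16.1032°
θ_1 = β − ψ = 0.0013°
θ_3 = φ − θ_1 − θ_2 = 30.0034° (wrapped to (-180°,180°])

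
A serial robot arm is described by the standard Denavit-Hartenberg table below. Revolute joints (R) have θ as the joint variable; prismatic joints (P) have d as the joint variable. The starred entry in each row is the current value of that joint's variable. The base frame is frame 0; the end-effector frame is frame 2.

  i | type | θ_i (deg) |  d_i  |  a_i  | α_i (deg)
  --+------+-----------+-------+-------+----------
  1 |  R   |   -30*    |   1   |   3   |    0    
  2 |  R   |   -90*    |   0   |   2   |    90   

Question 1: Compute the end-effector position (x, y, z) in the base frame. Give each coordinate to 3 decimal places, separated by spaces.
1.598 -3.232 1.000

after link 1: o_1 = (2.5981, -1.5000, 1.0000)
after link 2: o_2 = (1.5981, -3.2321, 1.0000)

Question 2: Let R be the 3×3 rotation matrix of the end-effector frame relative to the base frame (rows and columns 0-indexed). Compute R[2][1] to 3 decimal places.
1.000

End-effector y-axis (col 1 of R) = (0.0000,-0.0000,1.0000)
R[2][1] = 1.0000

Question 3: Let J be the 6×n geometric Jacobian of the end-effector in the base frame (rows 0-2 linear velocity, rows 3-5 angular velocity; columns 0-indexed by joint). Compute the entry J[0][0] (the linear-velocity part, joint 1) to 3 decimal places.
3.232

axis z_0 = ẑ; lever o_n−o_0 = (1.5981,-3.2321,1.0000)
cross product → J_v[:, 0] = (3.2321,1.5981,-0.0000)
J_ω[:, 0] = z_0
entry J[0][0] = 3.2321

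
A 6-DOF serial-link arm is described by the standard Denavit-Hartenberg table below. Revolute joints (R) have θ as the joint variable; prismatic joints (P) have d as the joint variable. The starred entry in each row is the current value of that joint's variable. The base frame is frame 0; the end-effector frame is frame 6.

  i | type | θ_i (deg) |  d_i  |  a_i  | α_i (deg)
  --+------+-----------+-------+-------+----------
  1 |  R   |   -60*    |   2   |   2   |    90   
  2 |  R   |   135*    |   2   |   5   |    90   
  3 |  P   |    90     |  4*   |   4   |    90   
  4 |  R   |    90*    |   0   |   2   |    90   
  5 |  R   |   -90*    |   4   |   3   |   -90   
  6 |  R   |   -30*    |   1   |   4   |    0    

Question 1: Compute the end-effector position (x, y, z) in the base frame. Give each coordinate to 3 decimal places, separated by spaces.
after link 1: o_1 = (1.0000, -1.7321, 2.0000)
after link 2: o_2 = (-2.4998, 0.3298, 5.5355)
after link 3: o_3 = (-4.5497, -4.1197, 8.3640)
after link 4: o_4 = (-3.8426, -5.3444, 9.7782)
after link 5: o_5 = (-6.2460, -9.1815, 7.6569)
after link 6: o_6 = (-6.3998, -12.9152, 5.9145)

-6.400 -12.915 5.914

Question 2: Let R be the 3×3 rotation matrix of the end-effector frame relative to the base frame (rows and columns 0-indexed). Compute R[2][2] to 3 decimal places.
0.707

End-effector z-axis (col 2 of R) = (0.3536,-0.6124,0.7071)
R[2][2] = 0.7071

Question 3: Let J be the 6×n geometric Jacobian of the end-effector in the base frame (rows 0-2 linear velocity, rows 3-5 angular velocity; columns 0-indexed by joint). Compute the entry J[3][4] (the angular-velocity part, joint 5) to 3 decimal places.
axis z_4 = (-0.8660,-0.5000,0.0000); lever o_n−o_4 = (-2.5572,-7.5708,-3.8637)
cross product → J_v[:, 4] = (1.9319,-3.3461,5.2779)
J_ω[:, 4] = z_4
entry J[3][4] = -0.8660

-0.866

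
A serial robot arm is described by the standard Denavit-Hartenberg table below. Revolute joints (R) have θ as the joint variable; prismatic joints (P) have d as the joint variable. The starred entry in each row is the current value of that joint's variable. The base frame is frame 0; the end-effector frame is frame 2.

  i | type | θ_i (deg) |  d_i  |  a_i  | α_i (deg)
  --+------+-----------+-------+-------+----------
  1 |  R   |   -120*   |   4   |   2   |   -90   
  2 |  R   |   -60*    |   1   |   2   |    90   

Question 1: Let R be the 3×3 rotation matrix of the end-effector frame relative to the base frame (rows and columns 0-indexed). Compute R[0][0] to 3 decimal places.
End-effector x-axis (col 0 of R) = (-0.2500,-0.4330,0.8660)
R[0][0] = -0.2500

-0.250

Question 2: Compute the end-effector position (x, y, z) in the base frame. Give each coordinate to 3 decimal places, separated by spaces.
after link 1: o_1 = (-1.0000, -1.7321, 4.0000)
after link 2: o_2 = (-0.6340, -3.0981, 5.7321)

-0.634 -3.098 5.732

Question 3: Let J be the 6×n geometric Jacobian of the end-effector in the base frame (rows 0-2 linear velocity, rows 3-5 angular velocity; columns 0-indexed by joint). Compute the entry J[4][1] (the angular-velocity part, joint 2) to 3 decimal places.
axis z_1 = (0.8660,-0.5000,0.0000); lever o_n−o_1 = (0.3660,-1.3660,1.7321)
cross product → J_v[:, 1] = (-0.8660,-1.5000,-1.0000)
J_ω[:, 1] = z_1
entry J[4][1] = -0.5000

-0.500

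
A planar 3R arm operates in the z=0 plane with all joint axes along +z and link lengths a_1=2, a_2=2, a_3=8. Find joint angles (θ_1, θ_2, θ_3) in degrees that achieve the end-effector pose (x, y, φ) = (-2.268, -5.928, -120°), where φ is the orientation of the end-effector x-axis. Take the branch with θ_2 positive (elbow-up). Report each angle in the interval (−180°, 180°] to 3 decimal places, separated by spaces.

wrist centre = target − a_3·(cos φ, sin φ) = (1.7320, 1.0002)
cos θ_2 = (4.0002−2²−2²)/(2·2·2) = -0.5000; θ_2 = 119.9981° (elbow-up)
β = atan2(1.0002,1.7320) = 30.0058°; ψ = atan2(1.7321,1.0001) = 59.9990°
θ_1 = β − ψ = -29.9933°
θ_3 = φ − θ_1 − θ_2 = 149.9952° (wrapped to (-180°,180°])

-29.993 119.998 149.995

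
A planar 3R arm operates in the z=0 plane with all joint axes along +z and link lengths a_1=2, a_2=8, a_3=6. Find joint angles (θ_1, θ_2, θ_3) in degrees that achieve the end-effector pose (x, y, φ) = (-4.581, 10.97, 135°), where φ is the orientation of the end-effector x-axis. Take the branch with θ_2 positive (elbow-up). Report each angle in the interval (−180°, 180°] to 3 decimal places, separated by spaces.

-30.003 135.002 30.001

wrist centre = target − a_3·(cos φ, sin φ) = (-0.3384, 6.7274)
cos θ_2 = (45.3719−2²−8²)/(2·2·8) = -0.7071; θ_2 = 135.0019° (elbow-up)
β = atan2(6.7274,-0.3384) = 92.8793°; ψ = atan2(5.6567,-3.6570) = 122.8827°
θ_1 = β − ψ = -30.0033°
θ_3 = φ − θ_1 − θ_2 = 30.0015° (wrapped to (-180°,180°])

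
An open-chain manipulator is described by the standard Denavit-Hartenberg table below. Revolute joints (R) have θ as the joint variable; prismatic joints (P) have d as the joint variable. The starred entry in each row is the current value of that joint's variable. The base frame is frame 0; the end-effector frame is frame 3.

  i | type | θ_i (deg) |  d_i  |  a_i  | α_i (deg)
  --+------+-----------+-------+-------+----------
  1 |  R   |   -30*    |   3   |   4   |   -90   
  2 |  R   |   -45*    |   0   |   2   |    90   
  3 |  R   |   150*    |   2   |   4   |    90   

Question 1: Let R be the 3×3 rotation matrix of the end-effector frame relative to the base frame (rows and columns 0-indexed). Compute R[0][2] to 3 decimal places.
End-effector z-axis (col 2 of R) = (0.7392,0.5732,0.3536)
R[0][2] = 0.7392

0.739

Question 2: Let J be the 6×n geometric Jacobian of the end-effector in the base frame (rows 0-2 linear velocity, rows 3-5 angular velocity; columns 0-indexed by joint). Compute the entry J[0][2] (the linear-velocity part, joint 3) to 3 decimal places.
-2.957

axis z_2 = (-0.6124,0.3536,0.7071); lever o_n−o_2 = (-2.3461,3.6639,-1.0353)
cross product → J_v[:, 2] = (-2.9568,-2.2929,-1.4142)
J_ω[:, 2] = z_2
entry J[0][2] = -2.9568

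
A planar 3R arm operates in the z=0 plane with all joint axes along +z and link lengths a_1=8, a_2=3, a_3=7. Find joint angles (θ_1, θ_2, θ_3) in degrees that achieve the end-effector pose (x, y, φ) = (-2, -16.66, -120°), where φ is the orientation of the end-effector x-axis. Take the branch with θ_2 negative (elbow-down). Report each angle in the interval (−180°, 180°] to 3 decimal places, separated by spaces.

wrist centre = target − a_3·(cos φ, sin φ) = (1.5000, -10.5978)
cos θ_2 = (114.5638−8²−3²)/(2·8·3) = 0.8659; θ_2 = -30.0129° (elbow-down)
β = atan2(-10.5978,1.5000) = -81.9440°; ψ = atan2(-1.5006,10.5977) = -8.0592°
θ_1 = β − ψ = -73.8848°
θ_3 = φ − θ_1 − θ_2 = -16.1024° (wrapped to (-180°,180°])

-73.885 -30.013 -16.102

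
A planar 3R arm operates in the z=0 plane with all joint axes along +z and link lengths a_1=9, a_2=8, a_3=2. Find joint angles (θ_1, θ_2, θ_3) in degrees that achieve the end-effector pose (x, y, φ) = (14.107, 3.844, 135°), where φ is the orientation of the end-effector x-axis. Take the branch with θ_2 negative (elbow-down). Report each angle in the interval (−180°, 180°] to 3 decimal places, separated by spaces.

30.004 -45.006 150.002

wrist centre = target − a_3·(cos φ, sin φ) = (15.5212, 2.4298)
cos θ_2 = (246.8119−9²−8²)/(2·9·8) = 0.7070; θ_2 = -45.0064° (elbow-down)
β = atan2(2.4298,15.5212) = 8.8972°; ψ = atan2(-5.6575,14.6562) = -21.1072°
θ_1 = β − ψ = 30.0045°
θ_3 = φ − θ_1 − θ_2 = 150.0020° (wrapped to (-180°,180°])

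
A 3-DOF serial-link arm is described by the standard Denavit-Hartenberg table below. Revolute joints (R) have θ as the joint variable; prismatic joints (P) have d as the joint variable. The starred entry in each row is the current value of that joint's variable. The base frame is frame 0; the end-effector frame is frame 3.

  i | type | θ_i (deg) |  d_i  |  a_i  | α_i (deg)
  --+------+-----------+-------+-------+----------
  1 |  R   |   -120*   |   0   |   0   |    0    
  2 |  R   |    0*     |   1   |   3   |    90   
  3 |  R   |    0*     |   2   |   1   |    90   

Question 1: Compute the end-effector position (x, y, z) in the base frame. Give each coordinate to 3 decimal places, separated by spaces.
after link 1: o_1 = (0.0000, 0.0000, 0.0000)
after link 2: o_2 = (-1.5000, -2.5981, 1.0000)
after link 3: o_3 = (-3.7321, -2.4641, 1.0000)

-3.732 -2.464 1.000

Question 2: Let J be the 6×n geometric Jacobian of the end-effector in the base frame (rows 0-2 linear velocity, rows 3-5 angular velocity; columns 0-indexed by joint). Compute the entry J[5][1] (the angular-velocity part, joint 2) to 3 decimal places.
axis z_1 = (0.0000,0.0000,1.0000); lever o_n−o_1 = (-3.7321,-2.4641,1.0000)
cross product → J_v[:, 1] = (2.4641,-3.7321,0.0000)
J_ω[:, 1] = z_1
entry J[5][1] = 1.0000

1.000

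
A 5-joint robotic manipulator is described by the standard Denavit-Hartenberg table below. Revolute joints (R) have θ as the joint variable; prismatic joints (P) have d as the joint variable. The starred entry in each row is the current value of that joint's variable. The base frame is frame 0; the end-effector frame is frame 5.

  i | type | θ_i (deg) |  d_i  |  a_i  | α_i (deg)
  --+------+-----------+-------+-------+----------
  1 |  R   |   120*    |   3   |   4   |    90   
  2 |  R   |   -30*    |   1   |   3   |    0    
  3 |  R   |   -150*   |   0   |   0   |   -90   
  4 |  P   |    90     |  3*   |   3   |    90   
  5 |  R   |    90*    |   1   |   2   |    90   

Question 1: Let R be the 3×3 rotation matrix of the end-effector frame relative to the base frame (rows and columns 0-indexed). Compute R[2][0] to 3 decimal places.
End-effector x-axis (col 0 of R) = (-0.0000,0.0000,-1.0000)
R[2][0] = -1.0000

-1.000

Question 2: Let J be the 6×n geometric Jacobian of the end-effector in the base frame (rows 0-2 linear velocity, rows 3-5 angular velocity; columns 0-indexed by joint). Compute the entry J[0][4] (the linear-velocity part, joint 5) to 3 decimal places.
1.732

axis z_4 = (0.5000,-0.8660,-0.0000); lever o_n−o_4 = (0.5000,-0.8660,-2.0000)
cross product → J_v[:, 4] = (1.7321,1.0000,0.0000)
J_ω[:, 4] = z_4
entry J[0][4] = 1.7321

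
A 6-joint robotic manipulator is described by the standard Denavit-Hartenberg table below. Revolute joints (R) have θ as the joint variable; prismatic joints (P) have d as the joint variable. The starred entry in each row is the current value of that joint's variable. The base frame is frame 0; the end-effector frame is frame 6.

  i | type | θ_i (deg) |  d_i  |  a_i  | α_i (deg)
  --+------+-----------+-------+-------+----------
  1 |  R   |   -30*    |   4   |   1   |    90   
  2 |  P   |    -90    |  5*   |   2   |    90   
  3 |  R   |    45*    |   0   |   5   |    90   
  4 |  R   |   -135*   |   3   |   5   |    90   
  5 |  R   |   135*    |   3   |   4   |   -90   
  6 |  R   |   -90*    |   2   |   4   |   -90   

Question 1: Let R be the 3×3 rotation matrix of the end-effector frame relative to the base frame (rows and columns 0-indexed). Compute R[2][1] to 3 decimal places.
End-effector y-axis (col 1 of R) = (0.8598,0.4892,-0.1464)
R[2][1] = -0.1464

-0.146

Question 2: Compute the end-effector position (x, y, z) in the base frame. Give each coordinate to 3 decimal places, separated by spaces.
-3.725 0.377 -0.778

after link 1: o_1 = (0.8660, -0.5000, 4.0000)
after link 2: o_2 = (-1.6340, -4.8301, 2.0000)
after link 3: o_3 = (-3.4017, -7.8920, -1.5355)
after link 4: o_4 = (1.9708, -5.6576, -1.1569)
after link 5: o_5 = (-0.5555, -1.7906, -3.0711)
after link 6: o_6 = (-3.7246, 0.3773, -0.7782)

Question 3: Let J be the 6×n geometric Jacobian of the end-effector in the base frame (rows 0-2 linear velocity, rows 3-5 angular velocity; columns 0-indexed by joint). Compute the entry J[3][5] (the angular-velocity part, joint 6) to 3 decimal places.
axis z_5 = (-0.8598,-0.4892,0.1464); lever o_n−o_5 = (-3.1691,2.1679,2.2929)
cross product → J_v[:, 5] = (-1.4392,1.5073,-3.4142)
J_ω[:, 5] = z_5
entry J[3][5] = -0.8598

-0.860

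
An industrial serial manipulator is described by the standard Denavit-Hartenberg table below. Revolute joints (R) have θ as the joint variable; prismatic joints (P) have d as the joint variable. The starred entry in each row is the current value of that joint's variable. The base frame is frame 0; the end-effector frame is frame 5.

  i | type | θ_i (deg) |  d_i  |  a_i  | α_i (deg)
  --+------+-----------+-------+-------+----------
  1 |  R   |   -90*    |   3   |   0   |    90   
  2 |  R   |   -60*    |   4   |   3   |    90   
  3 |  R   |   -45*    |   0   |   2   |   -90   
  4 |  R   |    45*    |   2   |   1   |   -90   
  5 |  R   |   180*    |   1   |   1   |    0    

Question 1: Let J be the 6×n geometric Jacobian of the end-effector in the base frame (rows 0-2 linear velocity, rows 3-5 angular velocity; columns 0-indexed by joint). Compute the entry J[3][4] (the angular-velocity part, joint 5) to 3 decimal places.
-0.500

axis z_4 = (-0.5000,-0.3624,0.7866); lever o_n−o_4 = (-1.0000,0.5000,0.8660)
cross product → J_v[:, 4] = (-0.7071,-0.3536,-0.6124)
J_ω[:, 4] = z_4
entry J[3][4] = -0.5000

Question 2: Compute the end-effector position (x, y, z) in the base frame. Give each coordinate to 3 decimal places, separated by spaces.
after link 1: o_1 = (0.0000, 0.0000, 3.0000)
after link 2: o_2 = (-4.0000, -1.5000, 0.4019)
after link 3: o_3 = (-2.5858, -2.2071, -0.8228)
after link 4: o_4 = (-3.5000, -3.7766, -2.1270)
after link 5: o_5 = (-4.5000, -3.2766, -1.2610)

-4.500 -3.277 -1.261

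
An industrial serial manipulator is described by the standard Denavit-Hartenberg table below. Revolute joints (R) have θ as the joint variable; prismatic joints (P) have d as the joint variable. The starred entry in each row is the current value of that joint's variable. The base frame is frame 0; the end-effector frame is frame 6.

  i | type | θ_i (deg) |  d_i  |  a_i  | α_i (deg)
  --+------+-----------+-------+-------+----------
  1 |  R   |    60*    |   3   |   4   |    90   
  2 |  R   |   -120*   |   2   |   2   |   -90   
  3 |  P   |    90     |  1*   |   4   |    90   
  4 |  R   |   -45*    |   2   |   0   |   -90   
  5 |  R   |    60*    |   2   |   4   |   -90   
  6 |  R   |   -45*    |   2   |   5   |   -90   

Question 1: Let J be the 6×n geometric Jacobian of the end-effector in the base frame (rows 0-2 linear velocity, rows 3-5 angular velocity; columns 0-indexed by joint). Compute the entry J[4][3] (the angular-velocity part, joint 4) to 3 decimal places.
axis z_3 = (-0.2500,-0.4330,-0.8660); lever o_n−o_3 = (-2.1833,6.9257,3.5483)
cross product → J_v[:, 3] = (4.4614,2.7779,-2.6768)
J_ω[:, 3] = z_3
entry J[4][3] = -0.4330

-0.433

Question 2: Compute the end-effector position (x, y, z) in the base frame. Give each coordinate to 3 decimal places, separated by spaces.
-1.982 11.274 4.316

after link 1: o_1 = (2.0000, 3.4641, 3.0000)
after link 2: o_2 = (3.2321, 1.5981, 1.2679)
after link 3: o_3 = (0.2010, 4.3481, 0.7679)
after link 4: o_4 = (-0.2990, 3.4821, -0.9641)
after link 5: o_5 = (-1.8825, 6.3963, 2.0359)
after link 6: o_6 = (-1.9824, 11.2738, 4.3162)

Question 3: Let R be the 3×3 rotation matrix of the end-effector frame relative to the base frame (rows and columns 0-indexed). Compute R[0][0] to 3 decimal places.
End-effector x-axis (col 0 of R) = (-0.3882,0.8277,0.4053)
R[0][0] = -0.3882

-0.388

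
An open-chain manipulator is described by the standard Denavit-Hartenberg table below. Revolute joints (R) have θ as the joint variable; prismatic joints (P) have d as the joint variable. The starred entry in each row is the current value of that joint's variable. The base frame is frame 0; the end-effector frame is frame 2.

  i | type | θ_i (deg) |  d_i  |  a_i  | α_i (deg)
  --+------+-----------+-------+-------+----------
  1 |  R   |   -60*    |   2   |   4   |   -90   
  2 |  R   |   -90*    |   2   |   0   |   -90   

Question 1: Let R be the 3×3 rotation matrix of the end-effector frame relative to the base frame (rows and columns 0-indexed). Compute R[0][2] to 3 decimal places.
0.500

End-effector z-axis (col 2 of R) = (0.5000,-0.8660,-0.0000)
R[0][2] = 0.5000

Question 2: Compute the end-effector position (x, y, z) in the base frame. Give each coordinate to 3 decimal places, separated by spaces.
3.732 -2.464 2.000

after link 1: o_1 = (2.0000, -3.4641, 2.0000)
after link 2: o_2 = (3.7321, -2.4641, 2.0000)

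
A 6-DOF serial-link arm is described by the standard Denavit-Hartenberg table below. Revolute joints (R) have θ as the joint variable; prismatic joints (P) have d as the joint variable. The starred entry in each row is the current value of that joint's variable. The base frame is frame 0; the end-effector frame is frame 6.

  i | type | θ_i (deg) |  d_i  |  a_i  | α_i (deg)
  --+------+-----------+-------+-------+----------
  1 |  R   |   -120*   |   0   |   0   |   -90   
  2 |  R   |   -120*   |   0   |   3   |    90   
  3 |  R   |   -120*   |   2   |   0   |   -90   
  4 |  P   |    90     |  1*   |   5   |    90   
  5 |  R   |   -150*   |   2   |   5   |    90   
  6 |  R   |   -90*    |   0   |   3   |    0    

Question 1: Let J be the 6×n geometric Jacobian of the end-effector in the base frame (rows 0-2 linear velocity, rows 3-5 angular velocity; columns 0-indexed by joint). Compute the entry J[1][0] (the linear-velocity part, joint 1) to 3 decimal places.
2.526

axis z_0 = ẑ; lever o_n−o_0 = (2.5257,1.1426,1.2410)
cross product → J_v[:, 0] = (-1.1426,2.5257,0.0000)
J_ω[:, 0] = z_0
entry J[1][0] = 2.5257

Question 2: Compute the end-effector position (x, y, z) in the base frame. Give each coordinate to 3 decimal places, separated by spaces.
2.526 1.143 1.241

after link 1: o_1 = (0.0000, 0.0000, 0.0000)
after link 2: o_2 = (0.7500, 1.2990, 2.5981)
after link 3: o_3 = (1.6160, 2.7990, 1.5981)
after link 4: o_4 = (-0.7655, -0.3260, 4.8481)
after link 5: o_5 = (-0.0993, 1.7921, -0.0580)
after link 6: o_6 = (2.5257, 1.1426, 1.2410)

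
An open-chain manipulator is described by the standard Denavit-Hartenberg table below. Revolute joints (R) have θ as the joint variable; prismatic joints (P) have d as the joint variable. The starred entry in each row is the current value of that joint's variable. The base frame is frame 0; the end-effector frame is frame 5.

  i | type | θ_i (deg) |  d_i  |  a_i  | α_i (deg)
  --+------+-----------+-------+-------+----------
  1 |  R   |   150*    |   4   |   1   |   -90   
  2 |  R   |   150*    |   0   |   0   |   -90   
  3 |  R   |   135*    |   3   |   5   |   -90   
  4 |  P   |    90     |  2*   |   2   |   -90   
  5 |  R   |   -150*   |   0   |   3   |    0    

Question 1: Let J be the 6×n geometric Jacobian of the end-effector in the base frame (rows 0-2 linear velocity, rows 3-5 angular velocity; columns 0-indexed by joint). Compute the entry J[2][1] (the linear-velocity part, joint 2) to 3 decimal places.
-3.406

axis z_1 = (-0.5000,-0.8660,0.0000); lever o_n−o_1 = (-2.4195,2.6216,6.1212)
cross product → J_v[:, 1] = (-5.3011,3.0606,-3.4061)
J_ω[:, 1] = z_1
entry J[2][1] = -3.4061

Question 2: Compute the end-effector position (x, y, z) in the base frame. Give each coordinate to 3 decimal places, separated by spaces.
after link 1: o_1 = (-0.8660, 0.5000, 4.0000)
after link 2: o_2 = (-0.8660, 0.5000, 4.0000)
after link 3: o_3 = (-0.4509, 4.3428, 8.3658)
after link 4: o_4 = (-3.0847, 4.2304, 7.3409)
after link 5: o_5 = (-3.2855, 3.1216, 10.1212)

-3.285 3.122 10.121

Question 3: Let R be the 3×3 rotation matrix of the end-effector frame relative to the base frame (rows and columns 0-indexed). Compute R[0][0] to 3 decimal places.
-0.067

End-effector x-axis (col 0 of R) = (-0.0669,-0.3696,0.9268)
R[0][0] = -0.0669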